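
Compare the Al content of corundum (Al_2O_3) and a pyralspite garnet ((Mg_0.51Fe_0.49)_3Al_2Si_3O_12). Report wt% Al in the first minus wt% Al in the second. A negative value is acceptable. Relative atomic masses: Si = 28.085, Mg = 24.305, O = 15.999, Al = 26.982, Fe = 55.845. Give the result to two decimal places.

First mineral: 53.964 g Al in 101.961 g formula = 52.93 wt% Al.
Second mineral: 53.964 g Al in 449.486 g formula = 12.01 wt% Al.
52.93% − 12.01% gives a difference of 40.92 percentage points.

40.92 percentage points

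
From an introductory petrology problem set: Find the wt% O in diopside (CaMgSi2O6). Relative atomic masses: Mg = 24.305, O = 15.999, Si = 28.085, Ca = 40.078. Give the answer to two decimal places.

M(CaMgSi2O6) = 216.547 g/mol.
O contributes 6 × 15.999 = 95.994 g per mole.
95.994/216.547 = 0.4433 → 44.33%.

44.33 weight percent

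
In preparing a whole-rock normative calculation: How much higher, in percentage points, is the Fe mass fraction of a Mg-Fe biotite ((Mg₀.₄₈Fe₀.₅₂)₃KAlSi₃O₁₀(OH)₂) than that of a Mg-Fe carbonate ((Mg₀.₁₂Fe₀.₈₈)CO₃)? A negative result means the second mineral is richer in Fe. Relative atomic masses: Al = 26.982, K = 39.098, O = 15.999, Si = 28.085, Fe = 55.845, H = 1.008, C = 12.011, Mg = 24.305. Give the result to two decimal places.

-25.17 percentage points

M((Mg₀.₄₈Fe₀.₅₂)₃KAlSi₃O₁₀(OH)₂) = 466.456 g/mol, so wt% Fe = 87.118/466.456 × 100 = 18.68%.
M((Mg₀.₁₂Fe₀.₈₈)CO₃) = 112.068 g/mol, so wt% Fe = 49.144/112.068 × 100 = 43.85%.
18.68 − 43.85 = -25.17 pp.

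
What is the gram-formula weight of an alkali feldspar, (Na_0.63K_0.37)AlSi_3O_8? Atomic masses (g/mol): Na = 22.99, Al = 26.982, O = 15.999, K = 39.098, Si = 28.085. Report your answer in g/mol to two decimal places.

268.18 g/mol

Na: 0.63 × 22.99 = 14.4837
K: 0.37 × 39.098 = 14.4663
Al: 1 × 26.982 = 26.9820
Si: 3 × 28.085 = 84.2550
O: 8 × 15.999 = 127.9920
Summing the contributions gives the formula mass.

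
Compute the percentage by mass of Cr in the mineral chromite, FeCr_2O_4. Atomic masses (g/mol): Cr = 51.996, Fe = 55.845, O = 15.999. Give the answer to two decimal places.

46.46 weight percent

M(FeCr_2O_4) = 223.833 g/mol.
Cr contributes 2 × 51.996 = 103.992 g per mole.
103.992/223.833 = 0.4646 → 46.46%.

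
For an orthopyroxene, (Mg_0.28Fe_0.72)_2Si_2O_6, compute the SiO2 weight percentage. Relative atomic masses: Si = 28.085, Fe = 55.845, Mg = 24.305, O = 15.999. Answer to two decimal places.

Molar mass of (Mg_0.28Fe_0.72)_2Si_2O_6 = 0.56*24.305 + 1.44*55.845 + 2*28.085 + 6*15.999 = 246.192 g/mol.
Each formula unit contains 2 Si, equivalent to 2/1 = 2.0000 mol SiO2.
M(SiO2) = 1×28.085 + 2×15.999 = 60.083 g/mol.
Mass of SiO2 per formula unit = 2.0000 × 60.083 = 120.166 g.
SiO2 wt% = 120.166 / 246.192 × 100 = 48.81%.

48.81 wt%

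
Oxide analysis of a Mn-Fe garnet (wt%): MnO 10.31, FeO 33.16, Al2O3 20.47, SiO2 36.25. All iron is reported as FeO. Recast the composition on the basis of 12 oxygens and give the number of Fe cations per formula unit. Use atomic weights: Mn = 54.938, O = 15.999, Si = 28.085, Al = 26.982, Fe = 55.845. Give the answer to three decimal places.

MnO: 10.31/70.937 = 0.14534 mol → 0.14534 mol Mn, 0.14534 mol O.
FeO: 33.16/71.844 = 0.46156 mol → 0.46156 mol Fe, 0.46156 mol O.
Al2O3: 20.47/101.961 = 0.20076 mol → 0.40152 mol Al, 0.60228 mol O.
SiO2: 36.25/60.083 = 0.60333 mol → 0.60333 mol Si, 1.20666 mol O.
Total oxygen = 2.41584 mol. Normalization factor = 12/2.41584 = 4.96722.
Fe per 12 O = 0.46156 × 4.96722 = 2.293.

2.293 Fe apfu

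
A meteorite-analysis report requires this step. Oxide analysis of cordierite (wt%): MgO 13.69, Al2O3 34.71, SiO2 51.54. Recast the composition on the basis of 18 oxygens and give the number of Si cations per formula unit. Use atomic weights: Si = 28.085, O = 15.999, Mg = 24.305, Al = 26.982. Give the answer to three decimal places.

5.019 Si apfu

13.69 wt% MgO ÷ 40.304 g/mol = 0.33967 mol, giving 0.33967 Mg and 0.33967 O.
34.71 wt% Al2O3 ÷ 101.961 g/mol = 0.34042 mol, giving 0.68084 Al and 1.02126 O.
51.54 wt% SiO2 ÷ 60.083 g/mol = 0.85781 mol, giving 0.85781 Si and 1.71562 O.
Oxygen sums to 3.07655; scaling by 18/3.07655 = 5.85071 puts the formula on 18 O.
Si: 0.85781 × 5.85071 = 5.019 atoms per formula unit.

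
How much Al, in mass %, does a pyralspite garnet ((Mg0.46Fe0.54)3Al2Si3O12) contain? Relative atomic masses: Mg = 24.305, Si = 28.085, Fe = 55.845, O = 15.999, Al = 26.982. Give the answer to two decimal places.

11.88 mass %

M((Mg0.46Fe0.54)3Al2Si3O12) = 454.217 g/mol.
Al contributes 2 × 26.982 = 53.964 g per mole.
53.964/454.217 = 0.1188 → 11.88%.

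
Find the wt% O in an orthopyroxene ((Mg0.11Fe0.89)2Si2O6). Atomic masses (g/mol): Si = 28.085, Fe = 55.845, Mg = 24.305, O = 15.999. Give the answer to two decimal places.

37.36 mass %

M((Mg0.11Fe0.89)2Si2O6) = 256.915 g/mol.
O contributes 6 × 15.999 = 95.994 g per mole.
95.994/256.915 = 0.3736 → 37.36%.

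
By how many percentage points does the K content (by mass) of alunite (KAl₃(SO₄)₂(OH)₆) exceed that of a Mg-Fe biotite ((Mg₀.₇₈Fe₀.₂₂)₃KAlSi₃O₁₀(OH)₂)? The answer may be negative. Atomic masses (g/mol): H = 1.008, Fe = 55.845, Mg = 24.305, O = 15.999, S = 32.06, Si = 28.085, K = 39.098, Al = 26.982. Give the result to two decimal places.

0.51 percentage points

First mineral: 39.098 g K in 414.198 g formula = 9.44 wt% K.
Second mineral: 39.098 g K in 438.070 g formula = 8.93 wt% K.
9.44% − 8.93% gives a difference of 0.51 percentage points.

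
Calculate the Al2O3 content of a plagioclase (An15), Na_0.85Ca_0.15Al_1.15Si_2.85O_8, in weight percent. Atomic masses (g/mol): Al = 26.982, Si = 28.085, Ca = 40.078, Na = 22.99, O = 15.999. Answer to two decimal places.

22.16 wt%

M(Na_0.85Ca_0.15Al_1.15Si_2.85O_8) = 264.617 g/mol; M(Al2O3) = 101.961 g/mol.
Moles Al2O3 per formula unit = 1.15 Al ÷ 2 = 0.5750.
Al2O3 fraction = (0.5750 × 101.961) / 264.617 = 58.628/264.617 = 0.2216.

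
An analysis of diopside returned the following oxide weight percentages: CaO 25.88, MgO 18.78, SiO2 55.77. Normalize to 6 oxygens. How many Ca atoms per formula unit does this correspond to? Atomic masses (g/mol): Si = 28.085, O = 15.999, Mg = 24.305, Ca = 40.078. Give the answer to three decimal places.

0.995 Ca apfu

CaO: 25.88/56.077 = 0.46151 mol → 0.46151 mol Ca, 0.46151 mol O.
MgO: 18.78/40.304 = 0.46596 mol → 0.46596 mol Mg, 0.46596 mol O.
SiO2: 55.77/60.083 = 0.92822 mol → 0.92822 mol Si, 1.85644 mol O.
Total oxygen = 2.78391 mol. Normalization factor = 6/2.78391 = 2.15524.
Ca per 6 O = 0.46151 × 2.15524 = 0.995.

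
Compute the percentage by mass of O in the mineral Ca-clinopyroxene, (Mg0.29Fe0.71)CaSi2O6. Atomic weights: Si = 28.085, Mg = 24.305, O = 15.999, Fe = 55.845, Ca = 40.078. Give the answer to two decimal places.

40.17 weight percent

Formula mass = 0.29·24.305 + 0.71·55.845 + 1·40.078 + 2·28.085 + 6·15.999 = 238.940 g/mol, of which 95.994 g is O.
So O makes up 95.994/238.940 = 0.4017 of the mass, i.e. 40.17%.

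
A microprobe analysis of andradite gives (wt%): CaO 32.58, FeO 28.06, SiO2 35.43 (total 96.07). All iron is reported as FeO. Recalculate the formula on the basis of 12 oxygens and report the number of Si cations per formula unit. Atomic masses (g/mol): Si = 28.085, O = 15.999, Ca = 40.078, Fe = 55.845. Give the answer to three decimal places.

3.290 Si apfu

CaO (M=56.077): mol = 0.58099; Ca = 0.58099, O = 0.58099.
FeO (M=71.844): mol = 0.39057; Fe = 0.39057, O = 0.39057.
SiO2 (M=60.083): mol = 0.58968; Si = 0.58968, O = 1.17936.
ΣO = 2.15092; factor = 12/ΣO = 5.57901.
Si apfu = 0.58968 × 5.57901 = 3.290.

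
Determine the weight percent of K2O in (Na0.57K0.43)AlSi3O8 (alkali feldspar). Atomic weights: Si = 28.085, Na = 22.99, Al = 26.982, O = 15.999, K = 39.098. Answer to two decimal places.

7.52 wt%

Molar mass of (Na0.57K0.43)AlSi3O8 = 0.57·22.99 + 0.43·39.098 + 1·26.982 + 3·28.085 + 8·15.999 = 269.145 g/mol.
Each formula unit contains 0.43 K, equivalent to 0.43/2 = 0.2150 mol K2O.
M(K2O) = 2×39.098 + 1×15.999 = 94.195 g/mol.
Mass of K2O per formula unit = 0.2150 × 94.195 = 20.252 g.
K2O wt% = 20.252 / 269.145 × 100 = 7.52%.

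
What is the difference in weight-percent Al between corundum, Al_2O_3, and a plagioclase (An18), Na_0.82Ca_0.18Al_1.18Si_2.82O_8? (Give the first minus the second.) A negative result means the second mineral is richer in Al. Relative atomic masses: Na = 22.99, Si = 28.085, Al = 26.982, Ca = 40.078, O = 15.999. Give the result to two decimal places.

Al in Al_2O_3: molar mass 101.961 g/mol; 2×26.982 = 53.964 g → 52.93 wt%.
Al in Na_0.82Ca_0.18Al_1.18Si_2.82O_8: molar mass 265.096 g/mol; 1.18×26.982 = 31.839 g → 12.01 wt%.
Difference = 52.93 − 12.01 = 40.92 percentage points.

40.92 percentage points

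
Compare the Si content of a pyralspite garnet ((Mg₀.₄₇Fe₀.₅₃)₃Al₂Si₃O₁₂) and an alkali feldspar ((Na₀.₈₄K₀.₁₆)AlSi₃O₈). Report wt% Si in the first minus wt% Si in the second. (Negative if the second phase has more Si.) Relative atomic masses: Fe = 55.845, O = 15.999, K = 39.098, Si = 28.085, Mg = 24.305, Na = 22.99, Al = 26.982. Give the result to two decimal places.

-13.23 percentage points

Si in (Mg₀.₄₇Fe₀.₅₃)₃Al₂Si₃O₁₂: molar mass 453.271 g/mol; 3×28.085 = 84.255 g → 18.59 wt%.
Si in (Na₀.₈₄K₀.₁₆)AlSi₃O₈: molar mass 264.796 g/mol; 3×28.085 = 84.255 g → 31.82 wt%.
Difference = 18.59 − 31.82 = -13.23 percentage points.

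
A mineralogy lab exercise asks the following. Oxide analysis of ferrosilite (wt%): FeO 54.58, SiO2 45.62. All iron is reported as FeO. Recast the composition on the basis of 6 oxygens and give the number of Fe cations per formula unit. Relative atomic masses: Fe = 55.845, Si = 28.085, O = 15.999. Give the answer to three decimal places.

FeO: 54.58/71.844 = 0.75970 mol → 0.75970 mol Fe, 0.75970 mol O.
SiO2: 45.62/60.083 = 0.75928 mol → 0.75928 mol Si, 1.51856 mol O.
Total oxygen = 2.27826 mol. Normalization factor = 6/2.27826 = 2.63359.
Fe per 6 O = 0.75970 × 2.63359 = 2.001.

2.001 Fe apfu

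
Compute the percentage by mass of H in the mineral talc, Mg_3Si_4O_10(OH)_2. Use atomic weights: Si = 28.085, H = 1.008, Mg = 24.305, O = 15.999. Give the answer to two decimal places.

M(Mg_3Si_4O_10(OH)_2) = 379.259 g/mol.
H contributes 2 × 1.008 = 2.016 g per mole.
2.016/379.259 = 0.0053 → 0.53%.

0.53 weight percent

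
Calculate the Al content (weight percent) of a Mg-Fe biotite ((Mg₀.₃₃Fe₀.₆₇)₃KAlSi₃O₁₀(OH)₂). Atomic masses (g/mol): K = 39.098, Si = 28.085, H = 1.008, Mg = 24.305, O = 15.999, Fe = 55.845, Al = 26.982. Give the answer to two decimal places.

5.61 weight percent

Molar mass of (Mg₀.₃₃Fe₀.₆₇)₃KAlSi₃O₁₀(OH)₂: 0.99·24.305 + 2.01·55.845 + 1·39.098 + 1·26.982 + 3·28.085 + 12·15.999 + 2·1.008 = 480.649 g/mol.
Mass of Al per formula unit: 1 × 26.982 = 26.982 g.
Weight fraction Al = 26.982 / 480.649 = 0.0561.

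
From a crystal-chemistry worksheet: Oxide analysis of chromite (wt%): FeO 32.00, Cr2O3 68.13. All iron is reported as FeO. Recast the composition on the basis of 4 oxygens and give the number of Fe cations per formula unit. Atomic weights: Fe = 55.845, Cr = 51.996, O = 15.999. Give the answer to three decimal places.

FeO: 32.00/71.844 = 0.44541 mol → 0.44541 mol Fe, 0.44541 mol O.
Cr2O3: 68.13/151.989 = 0.44826 mol → 0.89652 mol Cr, 1.34478 mol O.
Total oxygen = 1.79019 mol. Normalization factor = 4/1.79019 = 2.23440.
Fe per 4 O = 0.44541 × 2.23440 = 0.995.

0.995 Fe apfu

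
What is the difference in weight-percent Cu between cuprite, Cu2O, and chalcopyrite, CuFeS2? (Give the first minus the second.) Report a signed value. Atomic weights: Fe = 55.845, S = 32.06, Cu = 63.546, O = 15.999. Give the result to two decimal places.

54.19 percentage points

M(Cu2O) = 143.091 g/mol, so wt% Cu = 127.092/143.091 × 100 = 88.82%.
M(CuFeS2) = 183.511 g/mol, so wt% Cu = 63.546/183.511 × 100 = 34.63%.
88.82 − 34.63 = 54.19 pp.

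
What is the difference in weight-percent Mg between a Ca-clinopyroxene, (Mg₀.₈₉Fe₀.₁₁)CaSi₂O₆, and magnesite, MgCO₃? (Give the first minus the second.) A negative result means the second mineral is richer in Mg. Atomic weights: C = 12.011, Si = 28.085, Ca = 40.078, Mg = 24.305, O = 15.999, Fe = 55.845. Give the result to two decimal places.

M((Mg₀.₈₉Fe₀.₁₁)CaSi₂O₆) = 220.016 g/mol, so wt% Mg = 21.631/220.016 × 100 = 9.83%.
M(MgCO₃) = 84.313 g/mol, so wt% Mg = 24.305/84.313 × 100 = 28.83%.
9.83 − 28.83 = -19.00 pp.

-19.00 percentage points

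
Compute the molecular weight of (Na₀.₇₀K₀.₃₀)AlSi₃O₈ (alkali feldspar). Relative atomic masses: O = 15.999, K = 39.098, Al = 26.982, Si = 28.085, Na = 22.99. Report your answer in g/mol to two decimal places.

267.05 g/mol

Na: 0.70 × 22.99 = 16.0930
K: 0.30 × 39.098 = 11.7294
Al: 1 × 26.982 = 26.9820
Si: 3 × 28.085 = 84.2550
O: 8 × 15.999 = 127.9920
Summing the contributions gives the formula mass.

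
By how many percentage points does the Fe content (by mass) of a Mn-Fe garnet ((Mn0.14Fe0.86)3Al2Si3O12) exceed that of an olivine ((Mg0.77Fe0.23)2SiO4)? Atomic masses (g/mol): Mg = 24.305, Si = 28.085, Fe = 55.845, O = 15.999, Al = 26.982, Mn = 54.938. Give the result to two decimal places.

12.42 percentage points

Fe in (Mn0.14Fe0.86)3Al2Si3O12: molar mass 497.361 g/mol; 2.58×55.845 = 144.080 g → 28.97 wt%.
Fe in (Mg0.77Fe0.23)2SiO4: molar mass 155.199 g/mol; 0.46×55.845 = 25.689 g → 16.55 wt%.
Difference = 28.97 − 16.55 = 12.42 percentage points.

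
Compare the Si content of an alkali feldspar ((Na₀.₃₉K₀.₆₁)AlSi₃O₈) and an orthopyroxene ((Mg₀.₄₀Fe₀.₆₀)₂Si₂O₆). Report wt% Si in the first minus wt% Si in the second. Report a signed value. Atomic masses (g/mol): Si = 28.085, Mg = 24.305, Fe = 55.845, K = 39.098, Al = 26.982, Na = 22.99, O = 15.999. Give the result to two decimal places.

7.43 percentage points

Si in (Na₀.₃₉K₀.₆₁)AlSi₃O₈: molar mass 272.045 g/mol; 3×28.085 = 84.255 g → 30.97 wt%.
Si in (Mg₀.₄₀Fe₀.₆₀)₂Si₂O₆: molar mass 238.622 g/mol; 2×28.085 = 56.170 g → 23.54 wt%.
Difference = 30.97 − 23.54 = 7.43 percentage points.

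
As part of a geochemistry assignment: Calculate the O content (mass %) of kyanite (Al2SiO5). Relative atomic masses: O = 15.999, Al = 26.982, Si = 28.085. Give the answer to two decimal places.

Molar mass of Al2SiO5: 2×26.982 + 1×28.085 + 5×15.999 = 162.044 g/mol.
Mass of O per formula unit: 5 × 15.999 = 79.995 g.
Weight fraction O = 79.995 / 162.044 = 0.4937.

49.37 mass %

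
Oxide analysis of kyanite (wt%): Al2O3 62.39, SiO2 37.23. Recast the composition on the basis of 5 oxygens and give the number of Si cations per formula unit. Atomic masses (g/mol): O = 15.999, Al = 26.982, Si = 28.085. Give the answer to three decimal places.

1.008 Si apfu

Al2O3: 62.39/101.961 = 0.61190 mol → 1.22380 mol Al, 1.83570 mol O.
SiO2: 37.23/60.083 = 0.61964 mol → 0.61964 mol Si, 1.23928 mol O.
Total oxygen = 3.07498 mol. Normalization factor = 5/3.07498 = 1.62603.
Si per 5 O = 0.61964 × 1.62603 = 1.008.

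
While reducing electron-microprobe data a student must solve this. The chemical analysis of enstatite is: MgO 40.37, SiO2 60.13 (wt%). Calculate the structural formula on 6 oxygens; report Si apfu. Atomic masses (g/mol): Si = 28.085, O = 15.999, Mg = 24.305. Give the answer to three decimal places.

1.999 Si apfu

MgO: 40.37/40.304 = 1.00164 mol → 1.00164 mol Mg, 1.00164 mol O.
SiO2: 60.13/60.083 = 1.00078 mol → 1.00078 mol Si, 2.00156 mol O.
Total oxygen = 3.00320 mol. Normalization factor = 6/3.00320 = 1.99787.
Si per 6 O = 1.00078 × 1.99787 = 1.999.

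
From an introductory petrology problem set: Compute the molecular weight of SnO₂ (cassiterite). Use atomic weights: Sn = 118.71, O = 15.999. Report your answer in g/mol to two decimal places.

150.71 g/mol

The formula mass is the sum 1·118.71 + 2·15.999.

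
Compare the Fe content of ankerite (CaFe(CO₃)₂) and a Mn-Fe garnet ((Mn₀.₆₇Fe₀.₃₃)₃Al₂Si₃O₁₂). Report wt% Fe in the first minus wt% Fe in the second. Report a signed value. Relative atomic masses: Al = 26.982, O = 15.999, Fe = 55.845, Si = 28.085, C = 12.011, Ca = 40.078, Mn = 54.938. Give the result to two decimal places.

14.71 percentage points

M(CaFe(CO₃)₂) = 215.939 g/mol, so wt% Fe = 55.845/215.939 × 100 = 25.86%.
M((Mn₀.₆₇Fe₀.₃₃)₃Al₂Si₃O₁₂) = 495.919 g/mol, so wt% Fe = 55.287/495.919 × 100 = 11.15%.
25.86 − 11.15 = 14.71 pp.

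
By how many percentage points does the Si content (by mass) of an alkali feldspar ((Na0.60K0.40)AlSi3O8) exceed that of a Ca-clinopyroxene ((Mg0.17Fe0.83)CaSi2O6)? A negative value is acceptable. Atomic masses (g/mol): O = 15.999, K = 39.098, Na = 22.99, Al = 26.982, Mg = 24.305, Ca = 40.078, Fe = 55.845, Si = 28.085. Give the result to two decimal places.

8.22 percentage points

M((Na0.60K0.40)AlSi3O8) = 268.662 g/mol, so wt% Si = 84.255/268.662 × 100 = 31.36%.
M((Mg0.17Fe0.83)CaSi2O6) = 242.725 g/mol, so wt% Si = 56.170/242.725 × 100 = 23.14%.
31.36 − 23.14 = 8.22 pp.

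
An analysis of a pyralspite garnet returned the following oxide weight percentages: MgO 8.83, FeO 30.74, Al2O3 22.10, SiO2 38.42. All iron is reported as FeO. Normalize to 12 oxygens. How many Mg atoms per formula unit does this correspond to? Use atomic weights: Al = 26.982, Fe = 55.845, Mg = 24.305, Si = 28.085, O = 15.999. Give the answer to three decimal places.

8.83 wt% MgO ÷ 40.304 g/mol = 0.21908 mol, giving 0.21908 Mg and 0.21908 O.
30.74 wt% FeO ÷ 71.844 g/mol = 0.42787 mol, giving 0.42787 Fe and 0.42787 O.
22.10 wt% Al2O3 ÷ 101.961 g/mol = 0.21675 mol, giving 0.43350 Al and 0.65025 O.
38.42 wt% SiO2 ÷ 60.083 g/mol = 0.63945 mol, giving 0.63945 Si and 1.27890 O.
Oxygen sums to 2.57610; scaling by 12/2.57610 = 4.65820 puts the formula on 12 O.
Mg: 0.21908 × 4.65820 = 1.021 atoms per formula unit.

1.021 Mg apfu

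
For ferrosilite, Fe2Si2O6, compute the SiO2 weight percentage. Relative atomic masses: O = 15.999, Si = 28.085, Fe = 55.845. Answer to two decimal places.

M(Fe2Si2O6) = 263.854 g/mol; M(SiO2) = 60.083 g/mol.
Moles SiO2 per formula unit = 2 Si ÷ 1 = 2.0000.
SiO2 fraction = (2.0000 × 60.083) / 263.854 = 120.166/263.854 = 0.4554.

45.54 wt%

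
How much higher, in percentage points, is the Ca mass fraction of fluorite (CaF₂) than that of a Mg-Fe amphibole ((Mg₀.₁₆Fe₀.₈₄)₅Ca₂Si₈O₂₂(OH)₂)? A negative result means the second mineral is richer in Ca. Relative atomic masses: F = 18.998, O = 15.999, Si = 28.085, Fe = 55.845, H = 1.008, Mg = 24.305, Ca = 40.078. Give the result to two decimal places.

42.85 percentage points

M(CaF₂) = 78.074 g/mol, so wt% Ca = 40.078/78.074 × 100 = 51.33%.
M((Mg₀.₁₆Fe₀.₈₄)₅Ca₂Si₈O₂₂(OH)₂) = 944.821 g/mol, so wt% Ca = 80.156/944.821 × 100 = 8.48%.
51.33 − 8.48 = 42.85 pp.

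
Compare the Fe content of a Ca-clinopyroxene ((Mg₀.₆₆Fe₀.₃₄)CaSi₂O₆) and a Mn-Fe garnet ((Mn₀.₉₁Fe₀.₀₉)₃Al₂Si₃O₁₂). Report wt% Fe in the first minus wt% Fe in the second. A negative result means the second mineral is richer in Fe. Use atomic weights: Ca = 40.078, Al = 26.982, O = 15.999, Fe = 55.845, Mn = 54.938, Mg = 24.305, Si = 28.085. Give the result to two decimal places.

First mineral: 18.987 g Fe in 227.271 g formula = 8.35 wt% Fe.
Second mineral: 15.078 g Fe in 495.266 g formula = 3.04 wt% Fe.
8.35% − 3.04% gives a difference of 5.31 percentage points.

5.31 percentage points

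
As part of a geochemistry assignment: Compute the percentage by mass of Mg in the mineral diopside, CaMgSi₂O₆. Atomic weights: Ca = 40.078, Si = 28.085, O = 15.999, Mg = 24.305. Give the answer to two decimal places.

11.22 weight percent

Molar mass of CaMgSi₂O₆: 1*40.078 + 1*24.305 + 2*28.085 + 6*15.999 = 216.547 g/mol.
Mass of Mg per formula unit: 1 × 24.305 = 24.305 g.
Weight fraction Mg = 24.305 / 216.547 = 0.1122.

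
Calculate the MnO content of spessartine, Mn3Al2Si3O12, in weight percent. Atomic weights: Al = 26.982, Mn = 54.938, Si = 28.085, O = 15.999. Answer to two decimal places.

42.99 wt%

Molar mass of Mn3Al2Si3O12 = 3·54.938 + 2·26.982 + 3·28.085 + 12·15.999 = 495.021 g/mol.
Each formula unit contains 3 Mn, equivalent to 3/1 = 3.0000 mol MnO.
M(MnO) = 1×54.938 + 1×15.999 = 70.937 g/mol.
Mass of MnO per formula unit = 3.0000 × 70.937 = 212.811 g.
MnO wt% = 212.811 / 495.021 × 100 = 42.99%.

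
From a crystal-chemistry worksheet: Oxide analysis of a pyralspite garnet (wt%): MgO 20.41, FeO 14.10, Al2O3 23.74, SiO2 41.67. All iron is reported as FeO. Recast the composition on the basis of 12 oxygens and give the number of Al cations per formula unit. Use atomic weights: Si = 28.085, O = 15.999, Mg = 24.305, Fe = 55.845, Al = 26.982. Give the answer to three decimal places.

MgO: 20.41/40.304 = 0.50640 mol → 0.50640 mol Mg, 0.50640 mol O.
FeO: 14.10/71.844 = 0.19626 mol → 0.19626 mol Fe, 0.19626 mol O.
Al2O3: 23.74/101.961 = 0.23283 mol → 0.46566 mol Al, 0.69849 mol O.
SiO2: 41.67/60.083 = 0.69354 mol → 0.69354 mol Si, 1.38708 mol O.
Total oxygen = 2.78823 mol. Normalization factor = 12/2.78823 = 4.30381.
Al per 12 O = 0.46566 × 4.30381 = 2.004.

2.004 Al apfu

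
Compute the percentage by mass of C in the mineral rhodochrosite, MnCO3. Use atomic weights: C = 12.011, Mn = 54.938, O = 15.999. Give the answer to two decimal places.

10.45 wt%

M(MnCO3) = 114.946 g/mol.
C contributes 1 × 12.011 = 12.011 g per mole.
12.011/114.946 = 0.1045 → 10.45%.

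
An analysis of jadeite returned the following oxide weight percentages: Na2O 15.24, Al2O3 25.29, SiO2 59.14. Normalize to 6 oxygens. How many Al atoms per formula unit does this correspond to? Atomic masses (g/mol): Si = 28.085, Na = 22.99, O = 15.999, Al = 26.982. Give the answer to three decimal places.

1.006 Al apfu

Na2O: 15.24/61.979 = 0.24589 mol → 0.49178 mol Na, 0.24589 mol O.
Al2O3: 25.29/101.961 = 0.24804 mol → 0.49608 mol Al, 0.74412 mol O.
SiO2: 59.14/60.083 = 0.98431 mol → 0.98431 mol Si, 1.96862 mol O.
Total oxygen = 2.95863 mol. Normalization factor = 6/2.95863 = 2.02797.
Al per 6 O = 0.49608 × 2.02797 = 1.006.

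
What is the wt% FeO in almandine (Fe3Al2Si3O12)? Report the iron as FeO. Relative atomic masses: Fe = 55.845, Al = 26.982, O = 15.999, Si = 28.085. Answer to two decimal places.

43.30 wt%

Molar mass of Fe3Al2Si3O12 = 3*55.845 + 2*26.982 + 3*28.085 + 12*15.999 = 497.742 g/mol.
Each formula unit contains 3 Fe, equivalent to 3/1 = 3.0000 mol FeO.
M(FeO) = 1×55.845 + 1×15.999 = 71.844 g/mol.
Mass of FeO per formula unit = 3.0000 × 71.844 = 215.532 g.
FeO wt% = 215.532 / 497.742 × 100 = 43.30%.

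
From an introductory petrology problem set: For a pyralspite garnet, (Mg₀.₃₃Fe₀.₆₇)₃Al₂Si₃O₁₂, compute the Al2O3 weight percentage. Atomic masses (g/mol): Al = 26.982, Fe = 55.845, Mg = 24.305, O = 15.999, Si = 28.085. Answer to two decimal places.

Formula mass = 466.517 g/mol.
2 Al → 1.0000 mol Al2O3 per formula unit; M(Al2O3) = 101.961, so Al2O3 mass = 101.961 g.
101.961/466.517 × 100 = 21.86 wt%.

21.86 wt%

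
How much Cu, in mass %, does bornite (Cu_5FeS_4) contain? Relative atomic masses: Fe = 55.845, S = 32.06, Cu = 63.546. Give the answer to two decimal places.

Formula mass = 5×63.546 + 1×55.845 + 4×32.06 = 501.815 g/mol, of which 317.730 g is Cu.
So Cu makes up 317.730/501.815 = 0.6332 of the mass, i.e. 63.32%.

63.32 mass %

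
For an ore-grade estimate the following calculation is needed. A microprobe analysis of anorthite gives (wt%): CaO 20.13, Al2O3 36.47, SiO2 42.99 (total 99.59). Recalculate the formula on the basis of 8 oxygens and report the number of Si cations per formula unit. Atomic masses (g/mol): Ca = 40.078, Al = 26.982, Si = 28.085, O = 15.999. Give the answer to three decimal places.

CaO (M=56.077): mol = 0.35897; Ca = 0.35897, O = 0.35897.
Al2O3 (M=101.961): mol = 0.35769; Al = 0.71538, O = 1.07307.
SiO2 (M=60.083): mol = 0.71551; Si = 0.71551, O = 1.43102.
ΣO = 2.86306; factor = 8/ΣO = 2.79421.
Si apfu = 0.71551 × 2.79421 = 1.999.

1.999 Si apfu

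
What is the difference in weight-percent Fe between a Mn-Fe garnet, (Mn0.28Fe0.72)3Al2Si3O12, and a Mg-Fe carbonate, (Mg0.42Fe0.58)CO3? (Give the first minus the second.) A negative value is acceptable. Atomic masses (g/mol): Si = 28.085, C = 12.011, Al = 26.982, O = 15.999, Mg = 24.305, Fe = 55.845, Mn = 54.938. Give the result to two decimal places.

Fe in (Mn0.28Fe0.72)3Al2Si3O12: molar mass 496.980 g/mol; 2.16×55.845 = 120.625 g → 24.27 wt%.
Fe in (Mg0.42Fe0.58)CO3: molar mass 102.606 g/mol; 0.58×55.845 = 32.390 g → 31.57 wt%.
Difference = 24.27 − 31.57 = -7.30 percentage points.

-7.30 percentage points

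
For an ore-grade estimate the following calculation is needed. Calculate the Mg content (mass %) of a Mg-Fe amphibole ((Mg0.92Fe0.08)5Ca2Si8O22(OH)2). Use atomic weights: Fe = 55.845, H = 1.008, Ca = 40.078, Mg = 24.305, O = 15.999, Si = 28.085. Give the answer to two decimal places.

13.55 mass %

Molar mass of (Mg0.92Fe0.08)5Ca2Si8O22(OH)2: 4.60*24.305 + 0.40*55.845 + 2*40.078 + 8*28.085 + 24*15.999 + 2*1.008 = 824.969 g/mol.
Mass of Mg per formula unit: 4.60 × 24.305 = 111.803 g.
Weight fraction Mg = 111.803 / 824.969 = 0.1355.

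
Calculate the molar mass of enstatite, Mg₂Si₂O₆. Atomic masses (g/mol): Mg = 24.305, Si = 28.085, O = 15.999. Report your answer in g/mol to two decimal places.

200.77 g/mol

Mg: 2 × 24.305 = 48.6100
Si: 2 × 28.085 = 56.1700
O: 6 × 15.999 = 95.9940
Summing the contributions gives the formula mass.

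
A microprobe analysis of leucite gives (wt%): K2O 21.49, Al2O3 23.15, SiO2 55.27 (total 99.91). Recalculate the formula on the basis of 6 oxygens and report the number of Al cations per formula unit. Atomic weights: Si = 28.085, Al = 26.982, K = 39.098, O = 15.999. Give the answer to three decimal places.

21.49 wt% K2O ÷ 94.195 g/mol = 0.22814 mol, giving 0.45628 K and 0.22814 O.
23.15 wt% Al2O3 ÷ 101.961 g/mol = 0.22705 mol, giving 0.45410 Al and 0.68115 O.
55.27 wt% SiO2 ÷ 60.083 g/mol = 0.91989 mol, giving 0.91989 Si and 1.83978 O.
Oxygen sums to 2.74907; scaling by 6/2.74907 = 2.18256 puts the formula on 6 O.
Al: 0.45410 × 2.18256 = 0.991 atoms per formula unit.

0.991 Al apfu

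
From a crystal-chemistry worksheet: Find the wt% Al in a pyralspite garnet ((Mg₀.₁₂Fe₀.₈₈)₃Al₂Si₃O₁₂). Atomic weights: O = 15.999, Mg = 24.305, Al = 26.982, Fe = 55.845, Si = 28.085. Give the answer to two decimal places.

11.09 mass %

Molar mass of (Mg₀.₁₂Fe₀.₈₈)₃Al₂Si₃O₁₂: 0.36·24.305 + 2.64·55.845 + 2·26.982 + 3·28.085 + 12·15.999 = 486.388 g/mol.
Mass of Al per formula unit: 2 × 26.982 = 53.964 g.
Weight fraction Al = 53.964 / 486.388 = 0.1109.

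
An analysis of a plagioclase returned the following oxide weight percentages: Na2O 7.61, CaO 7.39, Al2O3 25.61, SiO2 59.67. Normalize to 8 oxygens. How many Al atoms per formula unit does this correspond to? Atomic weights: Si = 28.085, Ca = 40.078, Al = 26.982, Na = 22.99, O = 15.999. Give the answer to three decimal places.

1.342 Al apfu

Na2O: 7.61/61.979 = 0.12278 mol → 0.24556 mol Na, 0.12278 mol O.
CaO: 7.39/56.077 = 0.13178 mol → 0.13178 mol Ca, 0.13178 mol O.
Al2O3: 25.61/101.961 = 0.25117 mol → 0.50234 mol Al, 0.75351 mol O.
SiO2: 59.67/60.083 = 0.99313 mol → 0.99313 mol Si, 1.98626 mol O.
Total oxygen = 2.99433 mol. Normalization factor = 8/2.99433 = 2.67172.
Al per 8 O = 0.50234 × 2.67172 = 1.342.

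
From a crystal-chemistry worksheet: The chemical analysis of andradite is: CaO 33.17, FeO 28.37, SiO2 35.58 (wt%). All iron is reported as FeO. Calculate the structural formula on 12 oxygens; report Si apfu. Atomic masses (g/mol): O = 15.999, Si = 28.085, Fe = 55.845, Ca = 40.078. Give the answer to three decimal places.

CaO (M=56.077): mol = 0.59151; Ca = 0.59151, O = 0.59151.
FeO (M=71.844): mol = 0.39488; Fe = 0.39488, O = 0.39488.
SiO2 (M=60.083): mol = 0.59218; Si = 0.59218, O = 1.18436.
ΣO = 2.17075; factor = 12/ΣO = 5.52804.
Si apfu = 0.59218 × 5.52804 = 3.274.

3.274 Si apfu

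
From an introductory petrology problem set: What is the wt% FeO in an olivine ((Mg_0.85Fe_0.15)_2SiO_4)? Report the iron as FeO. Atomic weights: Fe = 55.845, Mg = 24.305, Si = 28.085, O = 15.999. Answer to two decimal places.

14.35 wt%

Molar mass of (Mg_0.85Fe_0.15)_2SiO_4 = 1.70*24.305 + 0.30*55.845 + 1*28.085 + 4*15.999 = 150.153 g/mol.
Each formula unit contains 0.30 Fe, equivalent to 0.30/1 = 0.3000 mol FeO.
M(FeO) = 1×55.845 + 1×15.999 = 71.844 g/mol.
Mass of FeO per formula unit = 0.3000 × 71.844 = 21.553 g.
FeO wt% = 21.553 / 150.153 × 100 = 14.35%.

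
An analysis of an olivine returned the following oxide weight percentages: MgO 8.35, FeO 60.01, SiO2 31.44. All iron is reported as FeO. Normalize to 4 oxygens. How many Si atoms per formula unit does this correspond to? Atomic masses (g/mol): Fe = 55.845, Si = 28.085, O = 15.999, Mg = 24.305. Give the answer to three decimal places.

1.002 Si apfu

8.35 wt% MgO ÷ 40.304 g/mol = 0.20718 mol, giving 0.20718 Mg and 0.20718 O.
60.01 wt% FeO ÷ 71.844 g/mol = 0.83528 mol, giving 0.83528 Fe and 0.83528 O.
31.44 wt% SiO2 ÷ 60.083 g/mol = 0.52328 mol, giving 0.52328 Si and 1.04656 O.
Oxygen sums to 2.08902; scaling by 4/2.08902 = 1.91477 puts the formula on 4 O.
Si: 0.52328 × 1.91477 = 1.002 atoms per formula unit.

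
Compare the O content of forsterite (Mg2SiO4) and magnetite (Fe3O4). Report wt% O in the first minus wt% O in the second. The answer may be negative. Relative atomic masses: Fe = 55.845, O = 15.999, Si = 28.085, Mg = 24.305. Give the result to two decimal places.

O in Mg2SiO4: molar mass 140.691 g/mol; 4×15.999 = 63.996 g → 45.49 wt%.
O in Fe3O4: molar mass 231.531 g/mol; 4×15.999 = 63.996 g → 27.64 wt%.
Difference = 45.49 − 27.64 = 17.85 percentage points.

17.85 percentage points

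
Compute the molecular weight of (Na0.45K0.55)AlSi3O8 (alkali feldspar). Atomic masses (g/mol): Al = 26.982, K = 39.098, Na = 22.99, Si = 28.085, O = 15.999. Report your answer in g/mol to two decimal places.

Na: 0.45 × 22.99 = 10.3455
K: 0.55 × 39.098 = 21.5039
Al: 1 × 26.982 = 26.9820
Si: 3 × 28.085 = 84.2550
O: 8 × 15.999 = 127.9920
Summing the contributions gives the formula mass.

271.08 g/mol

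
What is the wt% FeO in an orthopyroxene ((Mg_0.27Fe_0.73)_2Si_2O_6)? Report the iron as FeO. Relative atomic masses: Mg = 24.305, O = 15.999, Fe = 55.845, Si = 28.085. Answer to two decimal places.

Molar mass of (Mg_0.27Fe_0.73)_2Si_2O_6 = 0.54*24.305 + 1.46*55.845 + 2*28.085 + 6*15.999 = 246.822 g/mol.
Each formula unit contains 1.46 Fe, equivalent to 1.46/1 = 1.4600 mol FeO.
M(FeO) = 1×55.845 + 1×15.999 = 71.844 g/mol.
Mass of FeO per formula unit = 1.4600 × 71.844 = 104.892 g.
FeO wt% = 104.892 / 246.822 × 100 = 42.50%.

42.50 wt%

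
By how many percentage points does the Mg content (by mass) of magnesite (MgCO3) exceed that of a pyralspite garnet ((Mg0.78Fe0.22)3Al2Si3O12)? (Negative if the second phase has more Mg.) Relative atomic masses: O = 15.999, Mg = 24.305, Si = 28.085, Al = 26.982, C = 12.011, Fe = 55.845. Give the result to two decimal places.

M(MgCO3) = 84.313 g/mol, so wt% Mg = 24.305/84.313 × 100 = 28.83%.
M((Mg0.78Fe0.22)3Al2Si3O12) = 423.938 g/mol, so wt% Mg = 56.874/423.938 × 100 = 13.42%.
28.83 − 13.42 = 15.41 pp.

15.41 percentage points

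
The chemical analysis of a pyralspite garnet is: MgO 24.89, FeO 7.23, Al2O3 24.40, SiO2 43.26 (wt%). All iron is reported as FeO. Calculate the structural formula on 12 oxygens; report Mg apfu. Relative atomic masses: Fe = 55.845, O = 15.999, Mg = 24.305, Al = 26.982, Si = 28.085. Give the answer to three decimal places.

2.577 Mg apfu

24.89 wt% MgO ÷ 40.304 g/mol = 0.61756 mol, giving 0.61756 Mg and 0.61756 O.
7.23 wt% FeO ÷ 71.844 g/mol = 0.10063 mol, giving 0.10063 Fe and 0.10063 O.
24.40 wt% Al2O3 ÷ 101.961 g/mol = 0.23931 mol, giving 0.47862 Al and 0.71793 O.
43.26 wt% SiO2 ÷ 60.083 g/mol = 0.72000 mol, giving 0.72000 Si and 1.44000 O.
Oxygen sums to 2.87612; scaling by 12/2.87612 = 4.17229 puts the formula on 12 O.
Mg: 0.61756 × 4.17229 = 2.577 atoms per formula unit.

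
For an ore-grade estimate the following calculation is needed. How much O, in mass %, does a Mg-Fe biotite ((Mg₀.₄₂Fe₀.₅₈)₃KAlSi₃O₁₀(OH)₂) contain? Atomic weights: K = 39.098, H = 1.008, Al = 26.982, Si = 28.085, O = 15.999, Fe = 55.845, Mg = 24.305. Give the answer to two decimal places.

40.66 mass %

Formula mass = 1.26*24.305 + 1.74*55.845 + 1*39.098 + 1*26.982 + 3*28.085 + 12*15.999 + 2*1.008 = 472.134 g/mol, of which 191.988 g is O.
So O makes up 191.988/472.134 = 0.4066 of the mass, i.e. 40.66%.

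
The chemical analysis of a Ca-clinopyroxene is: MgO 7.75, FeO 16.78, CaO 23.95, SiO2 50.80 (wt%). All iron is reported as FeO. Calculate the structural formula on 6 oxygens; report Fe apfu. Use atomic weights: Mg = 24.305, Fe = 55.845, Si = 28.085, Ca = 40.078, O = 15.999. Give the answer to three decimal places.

MgO (M=40.304): mol = 0.19229; Mg = 0.19229, O = 0.19229.
FeO (M=71.844): mol = 0.23356; Fe = 0.23356, O = 0.23356.
CaO (M=56.077): mol = 0.42709; Ca = 0.42709, O = 0.42709.
SiO2 (M=60.083): mol = 0.84550; Si = 0.84550, O = 1.69100.
ΣO = 2.54394; factor = 6/ΣO = 2.35855.
Fe apfu = 0.23356 × 2.35855 = 0.551.

0.551 Fe apfu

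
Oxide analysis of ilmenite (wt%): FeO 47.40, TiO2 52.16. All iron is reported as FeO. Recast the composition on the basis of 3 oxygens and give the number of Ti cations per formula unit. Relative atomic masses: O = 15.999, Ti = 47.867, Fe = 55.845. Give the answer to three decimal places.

0.997 Ti apfu

FeO (M=71.844): mol = 0.65976; Fe = 0.65976, O = 0.65976.
TiO2 (M=79.865): mol = 0.65310; Ti = 0.65310, O = 1.30620.
ΣO = 1.96596; factor = 3/ΣO = 1.52597.
Ti apfu = 0.65310 × 1.52597 = 0.997.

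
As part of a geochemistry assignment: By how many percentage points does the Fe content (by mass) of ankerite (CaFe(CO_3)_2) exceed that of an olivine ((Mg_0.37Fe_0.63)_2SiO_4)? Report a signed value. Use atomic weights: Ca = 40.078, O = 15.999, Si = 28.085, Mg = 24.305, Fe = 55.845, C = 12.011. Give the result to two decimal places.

-13.14 percentage points

First mineral: 55.845 g Fe in 215.939 g formula = 25.86 wt% Fe.
Second mineral: 70.365 g Fe in 180.431 g formula = 39.00 wt% Fe.
25.86% − 39.00% gives a difference of -13.14 percentage points.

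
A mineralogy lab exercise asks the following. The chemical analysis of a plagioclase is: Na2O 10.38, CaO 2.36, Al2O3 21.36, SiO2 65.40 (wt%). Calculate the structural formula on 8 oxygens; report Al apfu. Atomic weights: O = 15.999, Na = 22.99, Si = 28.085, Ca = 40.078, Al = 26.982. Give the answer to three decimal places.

1.112 Al apfu

Na2O: 10.38/61.979 = 0.16748 mol → 0.33496 mol Na, 0.16748 mol O.
CaO: 2.36/56.077 = 0.04208 mol → 0.04208 mol Ca, 0.04208 mol O.
Al2O3: 21.36/101.961 = 0.20949 mol → 0.41898 mol Al, 0.62847 mol O.
SiO2: 65.40/60.083 = 1.08849 mol → 1.08849 mol Si, 2.17698 mol O.
Total oxygen = 3.01501 mol. Normalization factor = 8/3.01501 = 2.65339.
Al per 8 O = 0.41898 × 2.65339 = 1.112.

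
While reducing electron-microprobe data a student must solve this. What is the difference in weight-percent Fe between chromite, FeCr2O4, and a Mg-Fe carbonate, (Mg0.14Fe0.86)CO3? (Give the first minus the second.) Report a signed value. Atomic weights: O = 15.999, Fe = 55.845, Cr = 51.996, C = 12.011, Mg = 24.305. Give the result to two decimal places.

M(FeCr2O4) = 223.833 g/mol, so wt% Fe = 55.845/223.833 × 100 = 24.95%.
M((Mg0.14Fe0.86)CO3) = 111.437 g/mol, so wt% Fe = 48.027/111.437 × 100 = 43.10%.
24.95 − 43.10 = -18.15 pp.

-18.15 percentage points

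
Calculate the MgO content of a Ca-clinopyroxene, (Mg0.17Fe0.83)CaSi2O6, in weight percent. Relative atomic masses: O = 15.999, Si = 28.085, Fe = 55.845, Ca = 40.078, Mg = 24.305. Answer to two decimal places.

M((Mg0.17Fe0.83)CaSi2O6) = 242.725 g/mol; M(MgO) = 40.304 g/mol.
Moles MgO per formula unit = 0.17 Mg ÷ 1 = 0.1700.
MgO fraction = (0.1700 × 40.304) / 242.725 = 6.852/242.725 = 0.0282.

2.82 wt%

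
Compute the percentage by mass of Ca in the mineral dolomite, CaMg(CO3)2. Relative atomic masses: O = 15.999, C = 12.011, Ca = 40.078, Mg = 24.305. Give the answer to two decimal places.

M(CaMg(CO3)2) = 184.399 g/mol.
Ca contributes 1 × 40.078 = 40.078 g per mole.
40.078/184.399 = 0.2173 → 21.73%.

21.73 weight percent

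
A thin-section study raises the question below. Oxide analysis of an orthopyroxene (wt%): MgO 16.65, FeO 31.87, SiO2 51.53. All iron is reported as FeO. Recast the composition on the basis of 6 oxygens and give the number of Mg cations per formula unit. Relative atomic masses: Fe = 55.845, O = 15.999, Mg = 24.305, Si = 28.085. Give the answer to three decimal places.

16.65 wt% MgO ÷ 40.304 g/mol = 0.41311 mol, giving 0.41311 Mg and 0.41311 O.
31.87 wt% FeO ÷ 71.844 g/mol = 0.44360 mol, giving 0.44360 Fe and 0.44360 O.
51.53 wt% SiO2 ÷ 60.083 g/mol = 0.85765 mol, giving 0.85765 Si and 1.71530 O.
Oxygen sums to 2.57201; scaling by 6/2.57201 = 2.33281 puts the formula on 6 O.
Mg: 0.41311 × 2.33281 = 0.964 atoms per formula unit.

0.964 Mg apfu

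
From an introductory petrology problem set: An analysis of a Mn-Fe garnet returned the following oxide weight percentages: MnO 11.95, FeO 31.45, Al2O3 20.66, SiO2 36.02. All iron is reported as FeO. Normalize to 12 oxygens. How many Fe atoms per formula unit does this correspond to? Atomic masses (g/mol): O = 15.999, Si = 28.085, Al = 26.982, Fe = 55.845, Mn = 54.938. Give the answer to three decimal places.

MnO: 11.95/70.937 = 0.16846 mol → 0.16846 mol Mn, 0.16846 mol O.
FeO: 31.45/71.844 = 0.43775 mol → 0.43775 mol Fe, 0.43775 mol O.
Al2O3: 20.66/101.961 = 0.20263 mol → 0.40526 mol Al, 0.60789 mol O.
SiO2: 36.02/60.083 = 0.59950 mol → 0.59950 mol Si, 1.19900 mol O.
Total oxygen = 2.41310 mol. Normalization factor = 12/2.41310 = 4.97286.
Fe per 12 O = 0.43775 × 4.97286 = 2.177.

2.177 Fe apfu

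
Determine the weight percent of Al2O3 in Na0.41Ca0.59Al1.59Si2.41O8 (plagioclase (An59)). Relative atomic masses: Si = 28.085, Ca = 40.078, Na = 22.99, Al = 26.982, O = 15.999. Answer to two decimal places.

M(Na0.41Ca0.59Al1.59Si2.41O8) = 271.650 g/mol; M(Al2O3) = 101.961 g/mol.
Moles Al2O3 per formula unit = 1.59 Al ÷ 2 = 0.7950.
Al2O3 fraction = (0.7950 × 101.961) / 271.650 = 81.059/271.650 = 0.2984.

29.84 wt%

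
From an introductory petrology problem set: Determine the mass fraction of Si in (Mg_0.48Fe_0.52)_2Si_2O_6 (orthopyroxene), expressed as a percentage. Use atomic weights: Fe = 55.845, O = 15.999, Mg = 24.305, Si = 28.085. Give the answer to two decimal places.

24.05 wt%

M((Mg_0.48Fe_0.52)_2Si_2O_6) = 233.576 g/mol.
Si contributes 2 × 28.085 = 56.170 g per mole.
56.170/233.576 = 0.2405 → 24.05%.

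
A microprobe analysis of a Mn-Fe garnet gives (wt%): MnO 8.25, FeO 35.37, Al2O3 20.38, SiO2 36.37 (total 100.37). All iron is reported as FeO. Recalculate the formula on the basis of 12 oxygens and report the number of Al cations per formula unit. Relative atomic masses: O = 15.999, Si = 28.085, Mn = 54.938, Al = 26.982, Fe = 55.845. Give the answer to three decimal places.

8.25 wt% MnO ÷ 70.937 g/mol = 0.11630 mol, giving 0.11630 Mn and 0.11630 O.
35.37 wt% FeO ÷ 71.844 g/mol = 0.49232 mol, giving 0.49232 Fe and 0.49232 O.
20.38 wt% Al2O3 ÷ 101.961 g/mol = 0.19988 mol, giving 0.39976 Al and 0.59964 O.
36.37 wt% SiO2 ÷ 60.083 g/mol = 0.60533 mol, giving 0.60533 Si and 1.21066 O.
Oxygen sums to 2.41892; scaling by 12/2.41892 = 4.96089 puts the formula on 12 O.
Al: 0.39976 × 4.96089 = 1.983 atoms per formula unit.

1.983 Al apfu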